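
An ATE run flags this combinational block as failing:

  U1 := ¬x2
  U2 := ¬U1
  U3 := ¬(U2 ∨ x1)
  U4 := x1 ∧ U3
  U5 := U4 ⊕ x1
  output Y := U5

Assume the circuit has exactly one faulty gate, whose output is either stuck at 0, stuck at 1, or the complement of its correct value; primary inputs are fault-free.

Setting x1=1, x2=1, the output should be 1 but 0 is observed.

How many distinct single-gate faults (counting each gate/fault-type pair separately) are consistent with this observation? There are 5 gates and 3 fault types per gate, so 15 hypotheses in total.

Fault-free: U1=0, U2=1, U3=0, U4=0, U5=1 → 1. Observed 0.
  U1: none of the 3 fault types match ✗
  U2: none of the 3 fault types match ✗
  U3: stuck-at-1, inverted output ✓; others ✗
  U4: stuck-at-1, inverted output ✓; others ✗
  U5: stuck-at-0, inverted output ✓; others ✗
Consistent faults: {U3 stuck-at-1, U3 inverted output, U4 stuck-at-1, U4 inverted output, U5 stuck-at-0, U5 inverted output} — 6 in all.

6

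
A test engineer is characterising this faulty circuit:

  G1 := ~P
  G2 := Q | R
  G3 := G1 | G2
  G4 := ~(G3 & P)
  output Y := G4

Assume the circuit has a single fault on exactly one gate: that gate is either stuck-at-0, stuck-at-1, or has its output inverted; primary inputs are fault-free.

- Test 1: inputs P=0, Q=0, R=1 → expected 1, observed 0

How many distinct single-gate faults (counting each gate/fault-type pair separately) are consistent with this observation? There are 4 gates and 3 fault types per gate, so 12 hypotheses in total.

2

Fault-free: G1=1, G2=1, G3=1, G4=1 → 1. Observed 0.
  G1 stuck-at-0: output 1 ✗
  G1 stuck-at-1: output 1 ✗
  G1 inverted output: output 1 ✗
  G2 stuck-at-0: output 1 ✗
  G2 stuck-at-1: output 1 ✗
  G2 inverted output: output 1 ✗
  G3 stuck-at-0: output 1 ✗
  G3 stuck-at-1: output 1 ✗
  G3 inverted output: output 1 ✗
  G4 stuck-at-0: output 0 ✓
  G4 stuck-at-1: output 1 ✗
  G4 inverted output: output 0 ✓
Consistent faults: {G4 stuck-at-0, G4 inverted output} — 2 in all.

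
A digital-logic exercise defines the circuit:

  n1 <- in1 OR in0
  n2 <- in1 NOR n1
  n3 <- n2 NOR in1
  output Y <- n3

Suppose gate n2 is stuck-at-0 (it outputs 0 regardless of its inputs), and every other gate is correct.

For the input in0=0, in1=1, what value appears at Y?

0

Propagate with n2 forced: n1=1, n2=0 [stuck-at-0], n3=0.
So Y = 0. (Same as the fault-free value — the fault is masked on this input.)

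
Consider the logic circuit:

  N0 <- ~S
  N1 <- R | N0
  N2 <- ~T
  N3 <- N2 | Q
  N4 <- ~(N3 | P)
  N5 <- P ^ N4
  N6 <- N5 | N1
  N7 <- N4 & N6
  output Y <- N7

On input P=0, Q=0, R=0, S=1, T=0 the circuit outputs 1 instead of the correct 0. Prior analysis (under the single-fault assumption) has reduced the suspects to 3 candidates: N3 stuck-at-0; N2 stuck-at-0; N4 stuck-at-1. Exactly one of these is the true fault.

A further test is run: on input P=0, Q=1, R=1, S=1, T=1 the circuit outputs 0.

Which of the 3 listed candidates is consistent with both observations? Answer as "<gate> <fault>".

N2 stuck-at-0

Evaluate each candidate on input P=0, Q=1, R=1, S=1, T=1:
  N3 stuck-at-0: N0=0, N1=1, N2=0, N3=0 [stuck-at-0], N4=1, N5=1, N6=1, N7=1 → 1 — eliminated
  N2 stuck-at-0: N0=0, N1=1, N2=0 [stuck-at-0], N3=1, N4=0, N5=0, N6=1, N7=0 → 0 — matches
  N4 stuck-at-1: N0=0, N1=1, N2=0, N3=1, N4=1 [stuck-at-1], N5=1, N6=1, N7=1 → 1 — eliminated
Only N2 stuck-at-0 reproduces the observed 0.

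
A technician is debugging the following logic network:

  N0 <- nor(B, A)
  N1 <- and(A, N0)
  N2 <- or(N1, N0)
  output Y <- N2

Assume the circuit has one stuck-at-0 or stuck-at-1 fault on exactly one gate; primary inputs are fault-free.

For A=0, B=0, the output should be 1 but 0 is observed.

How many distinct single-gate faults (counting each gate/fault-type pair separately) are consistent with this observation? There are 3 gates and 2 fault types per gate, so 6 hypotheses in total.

2

Fault-free: N0=1, N1=0, N2=1 → 1. Observed 0.
  N0 stuck-at-0: output 0 ✓
  N0 stuck-at-1: output 1 ✗
  N1 stuck-at-0: output 1 ✗
  N1 stuck-at-1: output 1 ✗
  N2 stuck-at-0: output 0 ✓
  N2 stuck-at-1: output 1 ✗
Consistent faults: {N0 stuck-at-0, N2 stuck-at-0} — 2 in all.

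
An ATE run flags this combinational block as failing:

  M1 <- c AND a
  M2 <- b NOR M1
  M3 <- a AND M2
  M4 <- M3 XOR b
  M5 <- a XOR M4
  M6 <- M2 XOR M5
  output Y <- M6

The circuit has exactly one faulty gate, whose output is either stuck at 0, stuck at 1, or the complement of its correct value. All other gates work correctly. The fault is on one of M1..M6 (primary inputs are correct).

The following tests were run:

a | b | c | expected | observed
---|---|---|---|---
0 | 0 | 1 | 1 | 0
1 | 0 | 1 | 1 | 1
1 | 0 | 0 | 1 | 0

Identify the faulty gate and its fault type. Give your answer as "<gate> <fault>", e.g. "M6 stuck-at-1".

Fault-free values for test 1 (a=0, b=0, c=1): M1=0, M2=1, M3=0, M4=0, M5=0, M6=1, giving Y=1. Observed 0.
Test 1: faults giving observed 0 are {M1 stuck-at-1, M1 inverted output, M2 stuck-at-0, M2 inverted output, M3 stuck-at-1, M3 inverted output, M4 stuck-at-1, M4 inverted output, M5 stuck-at-1, M5 inverted output, M6 stuck-at-0, M6 inverted output}.
Test 2 (a=1, b=0, c=1): fault-free M1=1, M2=0, M3=0, M4=0, M5=1, M6=1 → 1; observed 1. Eliminates M3 stuck-at-1, M3 inverted output, M4 stuck-at-1, M4 inverted output, M5 inverted output, M6 stuck-at-0, M6 inverted output.
Test 3 (a=1, b=0, c=0): fault-free M1=0, M2=1, M3=1, M4=1, M5=0, M6=1 → 1; observed 0. Eliminates M1 stuck-at-1, M1 inverted output, M2 stuck-at-0, M2 inverted output.
Only M5 stuck-at-1 is consistent with every test.

M5 stuck-at-1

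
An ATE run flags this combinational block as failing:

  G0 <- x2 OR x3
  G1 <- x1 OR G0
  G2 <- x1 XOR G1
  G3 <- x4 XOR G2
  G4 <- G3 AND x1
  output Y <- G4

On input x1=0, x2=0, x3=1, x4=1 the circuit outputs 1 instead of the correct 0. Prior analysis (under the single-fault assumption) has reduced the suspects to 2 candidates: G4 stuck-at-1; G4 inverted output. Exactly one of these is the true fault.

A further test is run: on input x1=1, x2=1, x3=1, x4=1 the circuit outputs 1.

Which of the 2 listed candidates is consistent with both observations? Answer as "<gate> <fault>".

G4 stuck-at-1

Evaluate each candidate on input x1=1, x2=1, x3=1, x4=1:
  G4 stuck-at-1: G0=1, G1=1, G2=0, G3=1, G4=1 [stuck-at-1] → 1 — matches
  G4 inverted output: G0=1, G1=1, G2=0, G3=1, G4=0 [inverted output] → 0 — eliminated
Only G4 stuck-at-1 reproduces the observed 1.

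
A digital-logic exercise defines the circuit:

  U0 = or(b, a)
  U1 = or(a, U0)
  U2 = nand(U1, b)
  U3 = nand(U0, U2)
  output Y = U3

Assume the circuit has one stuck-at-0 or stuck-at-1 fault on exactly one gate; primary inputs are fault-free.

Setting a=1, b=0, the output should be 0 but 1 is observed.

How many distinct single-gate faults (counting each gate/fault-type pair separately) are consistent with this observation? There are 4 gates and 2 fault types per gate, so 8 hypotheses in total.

Fault-free: U0=1, U1=1, U2=1, U3=0 → 0. Observed 1.
  U0 stuck-at-0: output 1 ✓
  U0 stuck-at-1: output 0 ✗
  U1 stuck-at-0: output 0 ✗
  U1 stuck-at-1: output 0 ✗
  U2 stuck-at-0: output 1 ✓
  U2 stuck-at-1: output 0 ✗
  U3 stuck-at-0: output 0 ✗
  U3 stuck-at-1: output 1 ✓
Consistent faults: {U0 stuck-at-0, U2 stuck-at-0, U3 stuck-at-1} — 3 in all.

3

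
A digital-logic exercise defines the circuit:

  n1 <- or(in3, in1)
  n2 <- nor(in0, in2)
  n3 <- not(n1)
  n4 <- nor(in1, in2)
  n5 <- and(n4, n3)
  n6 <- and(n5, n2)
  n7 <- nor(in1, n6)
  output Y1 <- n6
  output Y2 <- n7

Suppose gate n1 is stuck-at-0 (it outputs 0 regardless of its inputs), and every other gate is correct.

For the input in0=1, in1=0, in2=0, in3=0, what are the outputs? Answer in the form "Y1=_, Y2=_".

Propagate with n1 forced: n1=0 [stuck-at-0], n2=0, n3=1, n4=1, n5=1, n6=0, n7=1.
So the outputs are Y1=0, Y2=1. (Same as the fault-free value — the fault is masked on this input.)

Y1=0, Y2=1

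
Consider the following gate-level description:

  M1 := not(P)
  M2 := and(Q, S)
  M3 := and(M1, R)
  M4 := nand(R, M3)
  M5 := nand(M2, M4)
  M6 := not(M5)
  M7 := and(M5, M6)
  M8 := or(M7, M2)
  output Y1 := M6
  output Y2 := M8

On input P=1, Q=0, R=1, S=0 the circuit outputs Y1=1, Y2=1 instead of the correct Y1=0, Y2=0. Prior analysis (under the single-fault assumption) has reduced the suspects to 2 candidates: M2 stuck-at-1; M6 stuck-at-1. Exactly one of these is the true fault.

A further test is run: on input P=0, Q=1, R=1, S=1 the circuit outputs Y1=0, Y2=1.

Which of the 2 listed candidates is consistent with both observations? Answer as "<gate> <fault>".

M2 stuck-at-1

Evaluate each candidate on input P=0, Q=1, R=1, S=1:
  M2 stuck-at-1: M1=1, M2=1 [stuck-at-1], M3=1, M4=0, M5=1, M6=0, M7=0, M8=1 → Y1=0, Y2=1 — matches
  M6 stuck-at-1: M1=1, M2=1, M3=1, M4=0, M5=1, M6=1 [stuck-at-1], M7=1, M8=1 → Y1=1, Y2=1 — eliminated
Only M2 stuck-at-1 reproduces the observed Y1=0, Y2=1.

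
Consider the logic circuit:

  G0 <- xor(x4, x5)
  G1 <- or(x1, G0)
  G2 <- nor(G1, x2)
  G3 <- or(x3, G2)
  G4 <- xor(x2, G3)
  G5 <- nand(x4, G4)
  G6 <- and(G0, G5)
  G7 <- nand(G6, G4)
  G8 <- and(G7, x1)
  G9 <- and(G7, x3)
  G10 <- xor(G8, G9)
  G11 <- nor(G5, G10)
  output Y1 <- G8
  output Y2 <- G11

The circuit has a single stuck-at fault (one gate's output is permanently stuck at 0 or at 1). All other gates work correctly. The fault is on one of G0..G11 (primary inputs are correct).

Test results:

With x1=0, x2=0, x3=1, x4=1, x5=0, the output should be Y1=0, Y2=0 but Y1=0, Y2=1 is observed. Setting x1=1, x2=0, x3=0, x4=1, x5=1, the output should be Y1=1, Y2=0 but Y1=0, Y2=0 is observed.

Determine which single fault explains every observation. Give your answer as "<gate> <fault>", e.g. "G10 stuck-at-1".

Fault-free values for test 1 (x1=0, x2=0, x3=1, x4=1, x5=0): G0=1, G1=1, G2=0, G3=1, G4=1, G5=0, G6=0, G7=1, G8=0, G9=1, G10=1, G11=0, giving Y1=0, Y2=0. Observed Y1=0, Y2=1.
Test 1: faults giving observed Y1=0, Y2=1 are {G6 stuck-at-1, G7 stuck-at-0, G9 stuck-at-0, G10 stuck-at-0, G11 stuck-at-1}.
Test 2 (x1=1, x2=0, x3=0, x4=1, x5=1): fault-free G0=0, G1=1, G2=0, G3=0, G4=0, G5=1, G6=0, G7=1, G8=1, G9=0, G10=1, G11=0 → Y1=1, Y2=0; observed Y1=0, Y2=0. Eliminates G6 stuck-at-1, G9 stuck-at-0, G10 stuck-at-0, G11 stuck-at-1.
Only G7 stuck-at-0 is consistent with every test.

G7 stuck-at-0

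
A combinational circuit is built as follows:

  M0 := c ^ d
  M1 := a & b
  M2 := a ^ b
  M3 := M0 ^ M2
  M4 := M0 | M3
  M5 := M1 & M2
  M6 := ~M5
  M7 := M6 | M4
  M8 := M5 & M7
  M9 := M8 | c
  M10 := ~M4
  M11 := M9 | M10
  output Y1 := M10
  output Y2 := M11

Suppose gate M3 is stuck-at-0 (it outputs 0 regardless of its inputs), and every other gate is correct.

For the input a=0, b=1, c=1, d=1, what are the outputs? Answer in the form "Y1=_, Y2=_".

Y1=1, Y2=1

Propagate with M3 forced: M0=0, M1=0, M2=1, M3=0 [stuck-at-0], M4=0, M5=0, M6=1, M7=1, M8=0, M9=1, M10=1, M11=1.
So the outputs are Y1=1, Y2=1. (Without the fault they would be Y1=0, Y2=1.)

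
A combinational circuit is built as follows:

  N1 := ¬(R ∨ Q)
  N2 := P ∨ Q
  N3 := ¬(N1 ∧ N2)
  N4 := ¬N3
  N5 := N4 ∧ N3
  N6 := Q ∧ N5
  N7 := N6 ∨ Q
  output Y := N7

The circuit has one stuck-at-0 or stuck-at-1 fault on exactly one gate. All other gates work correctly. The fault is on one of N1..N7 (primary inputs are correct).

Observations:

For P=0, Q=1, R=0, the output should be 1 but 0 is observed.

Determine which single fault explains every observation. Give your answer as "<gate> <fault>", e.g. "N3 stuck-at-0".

Fault-free values for test 1 (P=0, Q=1, R=0): N1=0, N2=1, N3=1, N4=0, N5=0, N6=0, N7=1, giving Y=1. Observed 0.
Test 1: faults giving observed 0 are {N7 stuck-at-0}.
Only N7 stuck-at-0 is consistent with every test.

N7 stuck-at-0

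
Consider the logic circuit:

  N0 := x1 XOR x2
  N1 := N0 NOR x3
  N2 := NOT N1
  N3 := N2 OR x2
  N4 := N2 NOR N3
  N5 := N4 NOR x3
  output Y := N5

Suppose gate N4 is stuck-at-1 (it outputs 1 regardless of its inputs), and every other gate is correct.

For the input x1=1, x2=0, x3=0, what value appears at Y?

0

Propagate with N4 forced: N0=1, N1=0, N2=1, N3=1, N4=1 [stuck-at-1], N5=0.
So Y = 0. (Without the fault it would be 1.)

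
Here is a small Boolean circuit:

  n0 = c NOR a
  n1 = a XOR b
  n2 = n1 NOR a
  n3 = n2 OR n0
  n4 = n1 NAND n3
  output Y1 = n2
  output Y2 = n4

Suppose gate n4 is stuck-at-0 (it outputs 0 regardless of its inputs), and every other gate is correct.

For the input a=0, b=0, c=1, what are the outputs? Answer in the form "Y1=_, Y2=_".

Y1=1, Y2=0

Propagate with n4 forced: n0=0, n1=0, n2=1, n3=1, n4=0 [stuck-at-0].
So the outputs are Y1=1, Y2=0. (Without the fault they would be Y1=1, Y2=1.)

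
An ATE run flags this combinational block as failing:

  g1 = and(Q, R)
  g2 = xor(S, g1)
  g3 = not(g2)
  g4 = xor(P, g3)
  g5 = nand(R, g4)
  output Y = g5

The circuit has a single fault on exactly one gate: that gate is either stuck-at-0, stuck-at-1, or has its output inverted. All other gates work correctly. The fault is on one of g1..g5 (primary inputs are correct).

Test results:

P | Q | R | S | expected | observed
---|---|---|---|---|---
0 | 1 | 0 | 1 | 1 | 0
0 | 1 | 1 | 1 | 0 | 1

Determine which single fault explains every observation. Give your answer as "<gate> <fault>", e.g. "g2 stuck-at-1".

g5 inverted output

Fault-free values for test 1 (P=0, Q=1, R=0, S=1): g1=0, g2=1, g3=0, g4=0, g5=1, giving Y=1. Observed 0.
Test 1: faults giving observed 0 are {g5 stuck-at-0, g5 inverted output}.
Test 2 (P=0, Q=1, R=1, S=1): fault-free g1=1, g2=0, g3=1, g4=1, g5=0 → 0; observed 1. Eliminates g5 stuck-at-0.
Only g5 inverted output is consistent with every test.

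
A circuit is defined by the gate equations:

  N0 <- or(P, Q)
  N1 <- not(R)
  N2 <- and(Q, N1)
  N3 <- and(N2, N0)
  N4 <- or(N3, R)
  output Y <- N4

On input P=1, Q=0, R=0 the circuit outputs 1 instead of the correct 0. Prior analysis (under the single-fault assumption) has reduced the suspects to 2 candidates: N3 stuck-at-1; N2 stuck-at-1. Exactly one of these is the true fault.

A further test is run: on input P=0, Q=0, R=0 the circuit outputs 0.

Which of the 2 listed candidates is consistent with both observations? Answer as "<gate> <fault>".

Evaluate each candidate on input P=0, Q=0, R=0:
  N3 stuck-at-1: N0=0, N1=1, N2=0, N3=1 [stuck-at-1], N4=1 → 1 — eliminated
  N2 stuck-at-1: N0=0, N1=1, N2=1 [stuck-at-1], N3=0, N4=0 → 0 — matches
Only N2 stuck-at-1 reproduces the observed 0.

N2 stuck-at-1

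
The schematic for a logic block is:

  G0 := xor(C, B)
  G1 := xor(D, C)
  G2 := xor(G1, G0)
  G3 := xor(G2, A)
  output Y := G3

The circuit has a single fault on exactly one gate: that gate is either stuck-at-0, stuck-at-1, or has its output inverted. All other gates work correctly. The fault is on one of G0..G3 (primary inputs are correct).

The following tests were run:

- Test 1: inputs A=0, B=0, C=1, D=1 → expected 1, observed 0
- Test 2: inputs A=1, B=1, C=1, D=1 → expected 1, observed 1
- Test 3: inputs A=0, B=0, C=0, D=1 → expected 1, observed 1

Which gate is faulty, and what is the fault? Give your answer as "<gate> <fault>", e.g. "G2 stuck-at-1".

Fault-free values for test 1 (A=0, B=0, C=1, D=1): G0=1, G1=0, G2=1, G3=1, giving Y=1. Observed 0.
Test 1: faults giving observed 0 are {G0 stuck-at-0, G0 inverted output, G1 stuck-at-1, G1 inverted output, G2 stuck-at-0, G2 inverted output, G3 stuck-at-0, G3 inverted output}.
Test 2 (A=1, B=1, C=1, D=1): fault-free G0=0, G1=0, G2=0, G3=1 → 1; observed 1. Eliminates G0 inverted output, G1 stuck-at-1, G1 inverted output, G2 inverted output, G3 stuck-at-0, G3 inverted output.
Test 3 (A=0, B=0, C=0, D=1): fault-free G0=0, G1=1, G2=1, G3=1 → 1; observed 1. Eliminates G2 stuck-at-0.
Only G0 stuck-at-0 is consistent with every test.

G0 stuck-at-0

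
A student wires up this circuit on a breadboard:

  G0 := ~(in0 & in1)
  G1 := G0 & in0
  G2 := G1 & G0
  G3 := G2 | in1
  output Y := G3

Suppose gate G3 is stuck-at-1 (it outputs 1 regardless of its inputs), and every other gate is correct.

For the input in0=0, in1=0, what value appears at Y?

Propagate with G3 forced: G0=1, G1=0, G2=0, G3=1 [stuck-at-1].
So Y = 1. (Without the fault it would be 0.)

1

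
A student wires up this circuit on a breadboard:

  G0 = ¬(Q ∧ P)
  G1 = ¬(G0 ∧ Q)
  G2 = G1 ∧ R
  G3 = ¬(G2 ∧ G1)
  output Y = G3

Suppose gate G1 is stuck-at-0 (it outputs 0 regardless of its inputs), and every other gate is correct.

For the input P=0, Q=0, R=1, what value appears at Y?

1

Propagate with G1 forced: G0=1, G1=0 [stuck-at-0], G2=0, G3=1.
So Y = 1. (Without the fault it would be 0.)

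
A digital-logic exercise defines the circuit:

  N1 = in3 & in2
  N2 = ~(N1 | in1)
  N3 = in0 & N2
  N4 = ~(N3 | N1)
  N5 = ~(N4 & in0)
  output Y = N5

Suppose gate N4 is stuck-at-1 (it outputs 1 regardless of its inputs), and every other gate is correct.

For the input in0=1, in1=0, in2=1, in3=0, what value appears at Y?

0

Propagate with N4 forced: N1=0, N2=1, N3=1, N4=1 [stuck-at-1], N5=0.
So Y = 0. (Without the fault it would be 1.)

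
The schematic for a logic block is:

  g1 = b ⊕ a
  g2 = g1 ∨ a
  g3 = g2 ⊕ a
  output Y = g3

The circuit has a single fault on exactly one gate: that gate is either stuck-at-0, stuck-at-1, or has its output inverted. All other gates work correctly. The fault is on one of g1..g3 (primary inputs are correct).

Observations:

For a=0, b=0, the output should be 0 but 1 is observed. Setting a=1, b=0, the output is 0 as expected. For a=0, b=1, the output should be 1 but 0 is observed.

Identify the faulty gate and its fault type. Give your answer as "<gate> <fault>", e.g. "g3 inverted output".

Fault-free values for test 1 (a=0, b=0): g1=0, g2=0, g3=0, giving Y=0. Observed 1.
Test 1: faults giving observed 1 are {g1 stuck-at-1, g1 inverted output, g2 stuck-at-1, g2 inverted output, g3 stuck-at-1, g3 inverted output}.
Test 2 (a=1, b=0): fault-free g1=1, g2=1, g3=0 → 0; observed 0. Eliminates g2 inverted output, g3 stuck-at-1, g3 inverted output.
Test 3 (a=0, b=1): fault-free g1=1, g2=1, g3=1 → 1; observed 0. Eliminates g1 stuck-at-1, g2 stuck-at-1.
Only g1 inverted output is consistent with every test.

g1 inverted output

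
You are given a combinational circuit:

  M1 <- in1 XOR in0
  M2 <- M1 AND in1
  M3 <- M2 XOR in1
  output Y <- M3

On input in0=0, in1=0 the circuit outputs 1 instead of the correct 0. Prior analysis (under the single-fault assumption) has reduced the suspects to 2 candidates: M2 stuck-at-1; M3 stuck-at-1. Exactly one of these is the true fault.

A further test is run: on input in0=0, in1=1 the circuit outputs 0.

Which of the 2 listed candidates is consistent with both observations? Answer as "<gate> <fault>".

Evaluate each candidate on input in0=0, in1=1:
  M2 stuck-at-1: M1=1, M2=1 [stuck-at-1], M3=0 → 0 — matches
  M3 stuck-at-1: M1=1, M2=1, M3=1 [stuck-at-1] → 1 — eliminated
Only M2 stuck-at-1 reproduces the observed 0.

M2 stuck-at-1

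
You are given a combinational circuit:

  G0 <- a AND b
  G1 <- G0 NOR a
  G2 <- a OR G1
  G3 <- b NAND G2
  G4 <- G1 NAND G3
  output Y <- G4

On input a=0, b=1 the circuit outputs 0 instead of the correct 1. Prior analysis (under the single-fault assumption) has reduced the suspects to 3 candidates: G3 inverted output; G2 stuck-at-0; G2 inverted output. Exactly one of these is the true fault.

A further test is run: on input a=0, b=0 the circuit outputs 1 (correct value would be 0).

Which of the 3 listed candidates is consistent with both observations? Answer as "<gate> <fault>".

Evaluate each candidate on input a=0, b=0:
  G3 inverted output: G0=0, G1=1, G2=1, G3=0 [inverted output], G4=1 → 1 — matches
  G2 stuck-at-0: G0=0, G1=1, G2=0 [stuck-at-0], G3=1, G4=0 → 0 — eliminated
  G2 inverted output: G0=0, G1=1, G2=0 [inverted output], G3=1, G4=0 → 0 — eliminated
Only G3 inverted output reproduces the observed 1.

G3 inverted output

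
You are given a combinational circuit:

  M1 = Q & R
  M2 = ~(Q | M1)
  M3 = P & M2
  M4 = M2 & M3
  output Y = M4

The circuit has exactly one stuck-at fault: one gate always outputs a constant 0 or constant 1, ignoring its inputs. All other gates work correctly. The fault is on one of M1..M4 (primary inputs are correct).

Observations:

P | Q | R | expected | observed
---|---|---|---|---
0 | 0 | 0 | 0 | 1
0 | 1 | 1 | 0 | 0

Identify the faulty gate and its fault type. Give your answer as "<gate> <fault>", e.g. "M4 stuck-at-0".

Fault-free values for test 1 (P=0, Q=0, R=0): M1=0, M2=1, M3=0, M4=0, giving Y=0. Observed 1.
Test 1: faults giving observed 1 are {M3 stuck-at-1, M4 stuck-at-1}.
Test 2 (P=0, Q=1, R=1): fault-free M1=1, M2=0, M3=0, M4=0 → 0; observed 0. Eliminates M4 stuck-at-1.
Only M3 stuck-at-1 is consistent with every test.

M3 stuck-at-1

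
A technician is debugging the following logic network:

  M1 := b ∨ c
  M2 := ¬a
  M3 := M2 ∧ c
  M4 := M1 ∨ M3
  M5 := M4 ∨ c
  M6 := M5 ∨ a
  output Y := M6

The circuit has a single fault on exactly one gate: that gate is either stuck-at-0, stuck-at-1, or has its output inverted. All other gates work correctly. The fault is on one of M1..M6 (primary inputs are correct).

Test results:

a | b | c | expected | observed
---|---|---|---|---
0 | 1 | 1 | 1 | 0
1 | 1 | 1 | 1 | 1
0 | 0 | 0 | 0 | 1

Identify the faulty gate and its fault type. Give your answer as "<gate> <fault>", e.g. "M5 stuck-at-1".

M5 inverted output

Fault-free values for test 1 (a=0, b=1, c=1): M1=1, M2=1, M3=1, M4=1, M5=1, M6=1, giving Y=1. Observed 0.
Test 1: faults giving observed 0 are {M5 stuck-at-0, M5 inverted output, M6 stuck-at-0, M6 inverted output}.
Test 2 (a=1, b=1, c=1): fault-free M1=1, M2=0, M3=0, M4=1, M5=1, M6=1 → 1; observed 1. Eliminates M6 stuck-at-0, M6 inverted output.
Test 3 (a=0, b=0, c=0): fault-free M1=0, M2=1, M3=0, M4=0, M5=0, M6=0 → 0; observed 1. Eliminates M5 stuck-at-0.
Only M5 inverted output is consistent with every test.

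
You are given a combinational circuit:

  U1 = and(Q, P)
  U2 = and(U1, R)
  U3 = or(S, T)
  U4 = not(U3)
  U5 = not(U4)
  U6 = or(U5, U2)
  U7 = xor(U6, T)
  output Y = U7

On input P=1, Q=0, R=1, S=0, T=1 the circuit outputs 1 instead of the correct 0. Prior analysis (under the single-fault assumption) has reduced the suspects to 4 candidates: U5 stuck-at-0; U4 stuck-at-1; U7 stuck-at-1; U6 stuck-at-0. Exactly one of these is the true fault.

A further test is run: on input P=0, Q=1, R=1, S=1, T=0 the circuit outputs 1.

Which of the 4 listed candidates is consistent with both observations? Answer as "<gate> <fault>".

Evaluate each candidate on input P=0, Q=1, R=1, S=1, T=0:
  U5 stuck-at-0: U1=0, U2=0, U3=1, U4=0, U5=0 [stuck-at-0], U6=0, U7=0 → 0 — eliminated
  U4 stuck-at-1: U1=0, U2=0, U3=1, U4=1 [stuck-at-1], U5=0, U6=0, U7=0 → 0 — eliminated
  U7 stuck-at-1: U1=0, U2=0, U3=1, U4=0, U5=1, U6=1, U7=1 [stuck-at-1] → 1 — matches
  U6 stuck-at-0: U1=0, U2=0, U3=1, U4=0, U5=1, U6=0 [stuck-at-0], U7=0 → 0 — eliminated
Only U7 stuck-at-1 reproduces the observed 1.

U7 stuck-at-1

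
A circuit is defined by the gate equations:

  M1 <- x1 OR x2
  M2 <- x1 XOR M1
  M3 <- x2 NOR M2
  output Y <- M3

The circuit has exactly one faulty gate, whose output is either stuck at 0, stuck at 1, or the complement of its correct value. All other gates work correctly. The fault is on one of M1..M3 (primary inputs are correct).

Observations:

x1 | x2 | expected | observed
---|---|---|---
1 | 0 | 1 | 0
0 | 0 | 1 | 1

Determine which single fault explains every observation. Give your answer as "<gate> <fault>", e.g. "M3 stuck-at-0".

M1 stuck-at-0

Fault-free values for test 1 (x1=1, x2=0): M1=1, M2=0, M3=1, giving Y=1. Observed 0.
Test 1: faults giving observed 0 are {M1 stuck-at-0, M1 inverted output, M2 stuck-at-1, M2 inverted output, M3 stuck-at-0, M3 inverted output}.
Test 2 (x1=0, x2=0): fault-free M1=0, M2=0, M3=1 → 1; observed 1. Eliminates M1 inverted output, M2 stuck-at-1, M2 inverted output, M3 stuck-at-0, M3 inverted output.
Only M1 stuck-at-0 is consistent with every test.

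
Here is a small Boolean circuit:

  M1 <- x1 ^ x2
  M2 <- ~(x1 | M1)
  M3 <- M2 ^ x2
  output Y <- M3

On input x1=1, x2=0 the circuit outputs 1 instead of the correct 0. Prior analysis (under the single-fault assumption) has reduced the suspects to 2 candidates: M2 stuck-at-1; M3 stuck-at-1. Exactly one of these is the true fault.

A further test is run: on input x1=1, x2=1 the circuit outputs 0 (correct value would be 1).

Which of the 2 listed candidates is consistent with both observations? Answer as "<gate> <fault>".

M2 stuck-at-1

Evaluate each candidate on input x1=1, x2=1:
  M2 stuck-at-1: M1=0, M2=1 [stuck-at-1], M3=0 → 0 — matches
  M3 stuck-at-1: M1=0, M2=0, M3=1 [stuck-at-1] → 1 — eliminated
Only M2 stuck-at-1 reproduces the observed 0.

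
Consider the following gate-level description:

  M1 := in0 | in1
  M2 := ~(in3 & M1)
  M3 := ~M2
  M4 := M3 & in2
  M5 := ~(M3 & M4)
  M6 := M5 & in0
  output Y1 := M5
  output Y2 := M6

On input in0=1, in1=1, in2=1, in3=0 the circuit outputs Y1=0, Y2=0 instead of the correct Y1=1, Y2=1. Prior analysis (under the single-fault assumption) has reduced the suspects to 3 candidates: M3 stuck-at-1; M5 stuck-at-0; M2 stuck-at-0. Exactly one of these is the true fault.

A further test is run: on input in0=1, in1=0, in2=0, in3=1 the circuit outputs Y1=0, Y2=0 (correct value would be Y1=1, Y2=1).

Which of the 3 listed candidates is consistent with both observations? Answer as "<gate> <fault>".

M5 stuck-at-0

Evaluate each candidate on input in0=1, in1=0, in2=0, in3=1:
  M3 stuck-at-1: M1=1, M2=0, M3=1 [stuck-at-1], M4=0, M5=1, M6=1 → Y1=1, Y2=1 — eliminated
  M5 stuck-at-0: M1=1, M2=0, M3=1, M4=0, M5=0 [stuck-at-0], M6=0 → Y1=0, Y2=0 — matches
  M2 stuck-at-0: M1=1, M2=0 [stuck-at-0], M3=1, M4=0, M5=1, M6=1 → Y1=1, Y2=1 — eliminated
Only M5 stuck-at-0 reproduces the observed Y1=0, Y2=0.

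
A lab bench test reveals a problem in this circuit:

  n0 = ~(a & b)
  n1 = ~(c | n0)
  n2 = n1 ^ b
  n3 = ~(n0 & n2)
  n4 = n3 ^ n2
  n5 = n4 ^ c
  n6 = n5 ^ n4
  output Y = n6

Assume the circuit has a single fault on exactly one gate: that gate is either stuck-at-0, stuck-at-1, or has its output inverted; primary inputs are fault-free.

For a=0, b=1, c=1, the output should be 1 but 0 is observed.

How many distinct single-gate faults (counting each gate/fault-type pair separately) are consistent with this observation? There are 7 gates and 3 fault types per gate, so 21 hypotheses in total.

4

Fault-free: n0=1, n1=0, n2=1, n3=0, n4=1, n5=0, n6=1 → 1. Observed 0.
  n0: none of the 3 fault types match ✗
  n1: none of the 3 fault types match ✗
  n2: none of the 3 fault types match ✗
  n3: none of the 3 fault types match ✗
  n4: none of the 3 fault types match ✗
  n5: stuck-at-1, inverted output ✓; others ✗
  n6: stuck-at-0, inverted output ✓; others ✗
Consistent faults: {n5 stuck-at-1, n5 inverted output, n6 stuck-at-0, n6 inverted output} — 4 in all.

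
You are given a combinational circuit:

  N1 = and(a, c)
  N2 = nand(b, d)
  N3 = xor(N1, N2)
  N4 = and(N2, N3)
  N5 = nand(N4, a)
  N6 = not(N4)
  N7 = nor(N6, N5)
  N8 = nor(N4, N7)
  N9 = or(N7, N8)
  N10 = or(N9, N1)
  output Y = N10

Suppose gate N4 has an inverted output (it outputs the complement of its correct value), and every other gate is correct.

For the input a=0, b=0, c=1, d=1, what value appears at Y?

1

Propagate with N4 forced: N1=0, N2=1, N3=1, N4=0 [inverted output], N5=1, N6=1, N7=0, N8=1, N9=1, N10=1.
So Y = 1. (Without the fault it would be 0.)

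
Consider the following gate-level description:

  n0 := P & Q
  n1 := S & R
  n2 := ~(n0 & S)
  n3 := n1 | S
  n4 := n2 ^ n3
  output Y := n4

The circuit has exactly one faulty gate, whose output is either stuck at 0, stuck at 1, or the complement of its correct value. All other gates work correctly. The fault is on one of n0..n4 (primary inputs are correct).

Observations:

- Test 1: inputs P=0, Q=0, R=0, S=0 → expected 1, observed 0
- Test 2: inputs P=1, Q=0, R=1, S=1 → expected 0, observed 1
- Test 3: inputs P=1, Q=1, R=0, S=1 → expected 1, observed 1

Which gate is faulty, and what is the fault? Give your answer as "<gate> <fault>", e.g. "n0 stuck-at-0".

Fault-free values for test 1 (P=0, Q=0, R=0, S=0): n0=0, n1=0, n2=1, n3=0, n4=1, giving Y=1. Observed 0.
Test 1: faults giving observed 0 are {n1 stuck-at-1, n1 inverted output, n2 stuck-at-0, n2 inverted output, n3 stuck-at-1, n3 inverted output, n4 stuck-at-0, n4 inverted output}.
Test 2 (P=1, Q=0, R=1, S=1): fault-free n0=0, n1=1, n2=1, n3=1, n4=0 → 0; observed 1. Eliminates n1 stuck-at-1, n1 inverted output, n3 stuck-at-1, n4 stuck-at-0.
Test 3 (P=1, Q=1, R=0, S=1): fault-free n0=1, n1=0, n2=0, n3=1, n4=1 → 1; observed 1. Eliminates n2 inverted output, n3 inverted output, n4 inverted output.
Only n2 stuck-at-0 is consistent with every test.

n2 stuck-at-0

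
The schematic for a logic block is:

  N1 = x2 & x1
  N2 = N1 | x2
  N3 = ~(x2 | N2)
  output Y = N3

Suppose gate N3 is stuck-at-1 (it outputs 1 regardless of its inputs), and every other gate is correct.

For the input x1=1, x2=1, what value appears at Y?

1

Propagate with N3 forced: N1=1, N2=1, N3=1 [stuck-at-1].
So Y = 1. (Without the fault it would be 0.)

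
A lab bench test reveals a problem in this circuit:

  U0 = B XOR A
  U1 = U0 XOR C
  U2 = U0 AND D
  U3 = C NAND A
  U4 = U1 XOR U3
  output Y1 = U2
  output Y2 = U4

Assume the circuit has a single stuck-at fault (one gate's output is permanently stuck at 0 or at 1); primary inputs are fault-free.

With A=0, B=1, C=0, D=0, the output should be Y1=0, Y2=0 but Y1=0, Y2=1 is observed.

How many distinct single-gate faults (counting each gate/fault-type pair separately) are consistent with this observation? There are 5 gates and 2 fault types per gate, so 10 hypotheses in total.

4

Fault-free: U0=1, U1=1, U2=0, U3=1, U4=0 → Y1=0, Y2=0. Observed Y1=0, Y2=1.
  U0 stuck-at-0: output Y1=0, Y2=1 ✓
  U0 stuck-at-1: output Y1=0, Y2=0 ✗
  U1 stuck-at-0: output Y1=0, Y2=1 ✓
  U1 stuck-at-1: output Y1=0, Y2=0 ✗
  U2 stuck-at-0: output Y1=0, Y2=0 ✗
  U2 stuck-at-1: output Y1=1, Y2=0 ✗
  U3 stuck-at-0: output Y1=0, Y2=1 ✓
  U3 stuck-at-1: output Y1=0, Y2=0 ✗
  U4 stuck-at-0: output Y1=0, Y2=0 ✗
  U4 stuck-at-1: output Y1=0, Y2=1 ✓
Consistent faults: {U0 stuck-at-0, U1 stuck-at-0, U3 stuck-at-0, U4 stuck-at-1} — 4 in all.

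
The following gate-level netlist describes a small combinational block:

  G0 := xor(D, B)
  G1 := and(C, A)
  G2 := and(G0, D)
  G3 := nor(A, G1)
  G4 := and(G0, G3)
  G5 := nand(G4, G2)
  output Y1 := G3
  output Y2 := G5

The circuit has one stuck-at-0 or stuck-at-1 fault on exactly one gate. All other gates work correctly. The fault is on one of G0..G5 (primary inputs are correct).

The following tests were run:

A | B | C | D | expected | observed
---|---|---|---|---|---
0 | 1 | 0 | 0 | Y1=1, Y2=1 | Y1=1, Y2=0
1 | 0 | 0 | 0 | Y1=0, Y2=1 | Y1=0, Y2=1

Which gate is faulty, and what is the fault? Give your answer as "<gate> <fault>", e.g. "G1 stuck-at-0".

Fault-free values for test 1 (A=0, B=1, C=0, D=0): G0=1, G1=0, G2=0, G3=1, G4=1, G5=1, giving Y1=1, Y2=1. Observed Y1=1, Y2=0.
Test 1: faults giving observed Y1=1, Y2=0 are {G2 stuck-at-1, G5 stuck-at-0}.
Test 2 (A=1, B=0, C=0, D=0): fault-free G0=0, G1=0, G2=0, G3=0, G4=0, G5=1 → Y1=0, Y2=1; observed Y1=0, Y2=1. Eliminates G5 stuck-at-0.
Only G2 stuck-at-1 is consistent with every test.

G2 stuck-at-1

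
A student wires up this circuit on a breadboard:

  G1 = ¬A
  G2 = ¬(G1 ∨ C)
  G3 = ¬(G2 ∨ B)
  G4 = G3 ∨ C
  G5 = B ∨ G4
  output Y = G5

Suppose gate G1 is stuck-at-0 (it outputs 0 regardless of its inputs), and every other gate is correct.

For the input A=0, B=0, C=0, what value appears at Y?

0

Propagate with G1 forced: G1=0 [stuck-at-0], G2=1, G3=0, G4=0, G5=0.
So Y = 0. (Without the fault it would be 1.)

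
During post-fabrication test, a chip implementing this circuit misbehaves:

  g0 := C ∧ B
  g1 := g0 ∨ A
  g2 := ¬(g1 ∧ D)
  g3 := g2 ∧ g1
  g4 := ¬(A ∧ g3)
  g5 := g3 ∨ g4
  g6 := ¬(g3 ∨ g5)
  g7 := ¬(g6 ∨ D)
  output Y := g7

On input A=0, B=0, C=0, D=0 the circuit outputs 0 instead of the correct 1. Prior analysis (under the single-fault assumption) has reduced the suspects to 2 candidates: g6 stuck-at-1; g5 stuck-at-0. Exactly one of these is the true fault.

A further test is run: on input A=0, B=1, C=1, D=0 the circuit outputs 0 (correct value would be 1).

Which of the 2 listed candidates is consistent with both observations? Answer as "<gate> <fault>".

g6 stuck-at-1

Evaluate each candidate on input A=0, B=1, C=1, D=0:
  g6 stuck-at-1: g0=1, g1=1, g2=1, g3=1, g4=1, g5=1, g6=1 [stuck-at-1], g7=0 → 0 — matches
  g5 stuck-at-0: g0=1, g1=1, g2=1, g3=1, g4=1, g5=0 [stuck-at-0], g6=0, g7=1 → 1 — eliminated
Only g6 stuck-at-1 reproduces the observed 0.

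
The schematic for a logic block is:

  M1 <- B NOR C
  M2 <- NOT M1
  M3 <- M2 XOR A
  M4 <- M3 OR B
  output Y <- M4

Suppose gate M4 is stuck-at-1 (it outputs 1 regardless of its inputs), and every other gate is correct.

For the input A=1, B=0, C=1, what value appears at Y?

Propagate with M4 forced: M1=0, M2=1, M3=0, M4=1 [stuck-at-1].
So Y = 1. (Without the fault it would be 0.)

1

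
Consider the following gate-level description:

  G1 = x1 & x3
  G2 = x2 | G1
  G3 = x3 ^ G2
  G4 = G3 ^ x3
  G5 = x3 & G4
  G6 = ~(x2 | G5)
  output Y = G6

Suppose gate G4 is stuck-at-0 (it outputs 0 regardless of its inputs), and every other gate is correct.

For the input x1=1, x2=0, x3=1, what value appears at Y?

Propagate with G4 forced: G1=1, G2=1, G3=0, G4=0 [stuck-at-0], G5=0, G6=1.
So Y = 1. (Without the fault it would be 0.)

1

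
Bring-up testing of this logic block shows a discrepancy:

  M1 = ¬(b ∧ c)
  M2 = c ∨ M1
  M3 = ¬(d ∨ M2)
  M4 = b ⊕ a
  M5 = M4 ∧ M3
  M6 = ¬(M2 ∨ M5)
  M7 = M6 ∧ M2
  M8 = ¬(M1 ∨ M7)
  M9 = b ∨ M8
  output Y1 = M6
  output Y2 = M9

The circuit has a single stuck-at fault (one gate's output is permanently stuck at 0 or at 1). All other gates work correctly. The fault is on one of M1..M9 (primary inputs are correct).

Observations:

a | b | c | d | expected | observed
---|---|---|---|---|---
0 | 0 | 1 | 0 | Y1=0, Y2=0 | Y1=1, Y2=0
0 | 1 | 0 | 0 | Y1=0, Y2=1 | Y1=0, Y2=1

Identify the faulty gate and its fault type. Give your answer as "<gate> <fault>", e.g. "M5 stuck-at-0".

M2 stuck-at-0

Fault-free values for test 1 (a=0, b=0, c=1, d=0): M1=1, M2=1, M3=0, M4=0, M5=0, M6=0, M7=0, M8=0, M9=0, giving Y1=0, Y2=0. Observed Y1=1, Y2=0.
Test 1: faults giving observed Y1=1, Y2=0 are {M2 stuck-at-0, M6 stuck-at-1}.
Test 2 (a=0, b=1, c=0, d=0): fault-free M1=1, M2=1, M3=0, M4=1, M5=0, M6=0, M7=0, M8=0, M9=1 → Y1=0, Y2=1; observed Y1=0, Y2=1. Eliminates M6 stuck-at-1.
Only M2 stuck-at-0 is consistent with every test.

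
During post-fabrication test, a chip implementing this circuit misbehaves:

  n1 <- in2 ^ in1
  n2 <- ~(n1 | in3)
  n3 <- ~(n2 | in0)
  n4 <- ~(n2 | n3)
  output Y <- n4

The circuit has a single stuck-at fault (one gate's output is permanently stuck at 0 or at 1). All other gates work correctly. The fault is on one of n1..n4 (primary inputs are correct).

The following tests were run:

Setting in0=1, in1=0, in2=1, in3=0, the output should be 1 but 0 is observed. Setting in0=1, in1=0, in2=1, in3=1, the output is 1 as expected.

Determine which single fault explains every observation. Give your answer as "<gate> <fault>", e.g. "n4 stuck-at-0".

n1 stuck-at-0

Fault-free values for test 1 (in0=1, in1=0, in2=1, in3=0): n1=1, n2=0, n3=0, n4=1, giving Y=1. Observed 0.
Test 1: faults giving observed 0 are {n1 stuck-at-0, n2 stuck-at-1, n3 stuck-at-1, n4 stuck-at-0}.
Test 2 (in0=1, in1=0, in2=1, in3=1): fault-free n1=1, n2=0, n3=0, n4=1 → 1; observed 1. Eliminates n2 stuck-at-1, n3 stuck-at-1, n4 stuck-at-0.
Only n1 stuck-at-0 is consistent with every test.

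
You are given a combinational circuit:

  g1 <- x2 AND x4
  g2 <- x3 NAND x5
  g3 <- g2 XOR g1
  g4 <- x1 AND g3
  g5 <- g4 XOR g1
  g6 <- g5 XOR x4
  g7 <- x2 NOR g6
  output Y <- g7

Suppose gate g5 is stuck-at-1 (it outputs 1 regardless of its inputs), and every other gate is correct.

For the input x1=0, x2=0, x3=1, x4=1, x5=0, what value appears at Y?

Propagate with g5 forced: g1=0, g2=1, g3=1, g4=0, g5=1 [stuck-at-1], g6=0, g7=1.
So Y = 1. (Without the fault it would be 0.)

1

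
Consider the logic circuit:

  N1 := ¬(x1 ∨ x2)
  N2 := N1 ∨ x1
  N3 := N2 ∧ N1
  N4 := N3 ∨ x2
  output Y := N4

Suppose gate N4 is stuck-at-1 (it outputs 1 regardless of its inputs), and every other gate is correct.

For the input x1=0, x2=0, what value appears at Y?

1

Propagate with N4 forced: N1=1, N2=1, N3=1, N4=1 [stuck-at-1].
So Y = 1. (Same as the fault-free value — the fault is masked on this input.)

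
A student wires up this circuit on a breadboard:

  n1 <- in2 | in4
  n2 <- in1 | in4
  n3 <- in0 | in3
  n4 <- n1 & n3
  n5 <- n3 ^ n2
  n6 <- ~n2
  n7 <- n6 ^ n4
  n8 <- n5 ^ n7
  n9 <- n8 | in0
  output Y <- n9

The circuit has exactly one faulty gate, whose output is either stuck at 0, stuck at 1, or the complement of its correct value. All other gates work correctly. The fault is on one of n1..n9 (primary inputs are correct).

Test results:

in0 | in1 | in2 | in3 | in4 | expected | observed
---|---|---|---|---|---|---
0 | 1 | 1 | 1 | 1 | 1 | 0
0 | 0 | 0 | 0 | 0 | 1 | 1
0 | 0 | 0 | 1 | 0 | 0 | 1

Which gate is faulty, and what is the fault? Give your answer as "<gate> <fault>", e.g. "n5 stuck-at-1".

n1 inverted output

Fault-free values for test 1 (in0=0, in1=1, in2=1, in3=1, in4=1): n1=1, n2=1, n3=1, n4=1, n5=0, n6=0, n7=1, n8=1, n9=1, giving Y=1. Observed 0.
Test 1: faults giving observed 0 are {n1 stuck-at-0, n1 inverted output, n4 stuck-at-0, n4 inverted output, n5 stuck-at-1, n5 inverted output, n6 stuck-at-1, n6 inverted output, n7 stuck-at-0, n7 inverted output, n8 stuck-at-0, n8 inverted output, n9 stuck-at-0, n9 inverted output}.
Test 2 (in0=0, in1=0, in2=0, in3=0, in4=0): fault-free n1=0, n2=0, n3=0, n4=0, n5=0, n6=1, n7=1, n8=1, n9=1 → 1; observed 1. Eliminates n4 inverted output, n5 stuck-at-1, n5 inverted output, n6 inverted output, n7 stuck-at-0, n7 inverted output, n8 stuck-at-0, n8 inverted output, n9 stuck-at-0, n9 inverted output.
Test 3 (in0=0, in1=0, in2=0, in3=1, in4=0): fault-free n1=0, n2=0, n3=1, n4=0, n5=1, n6=1, n7=1, n8=0, n9=0 → 0; observed 1. Eliminates n1 stuck-at-0, n4 stuck-at-0, n6 stuck-at-1.
Only n1 inverted output is consistent with every test.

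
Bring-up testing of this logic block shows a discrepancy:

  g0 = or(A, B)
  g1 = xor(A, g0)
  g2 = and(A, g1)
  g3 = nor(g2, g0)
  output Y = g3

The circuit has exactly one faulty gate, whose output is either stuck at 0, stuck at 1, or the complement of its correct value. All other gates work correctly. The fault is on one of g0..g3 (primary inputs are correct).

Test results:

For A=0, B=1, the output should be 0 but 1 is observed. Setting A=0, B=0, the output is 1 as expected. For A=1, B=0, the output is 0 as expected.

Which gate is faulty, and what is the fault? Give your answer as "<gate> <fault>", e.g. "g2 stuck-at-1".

g0 stuck-at-0

Fault-free values for test 1 (A=0, B=1): g0=1, g1=1, g2=0, g3=0, giving Y=0. Observed 1.
Test 1: faults giving observed 1 are {g0 stuck-at-0, g0 inverted output, g3 stuck-at-1, g3 inverted output}.
Test 2 (A=0, B=0): fault-free g0=0, g1=0, g2=0, g3=1 → 1; observed 1. Eliminates g0 inverted output, g3 inverted output.
Test 3 (A=1, B=0): fault-free g0=1, g1=0, g2=0, g3=0 → 0; observed 0. Eliminates g3 stuck-at-1.
Only g0 stuck-at-0 is consistent with every test.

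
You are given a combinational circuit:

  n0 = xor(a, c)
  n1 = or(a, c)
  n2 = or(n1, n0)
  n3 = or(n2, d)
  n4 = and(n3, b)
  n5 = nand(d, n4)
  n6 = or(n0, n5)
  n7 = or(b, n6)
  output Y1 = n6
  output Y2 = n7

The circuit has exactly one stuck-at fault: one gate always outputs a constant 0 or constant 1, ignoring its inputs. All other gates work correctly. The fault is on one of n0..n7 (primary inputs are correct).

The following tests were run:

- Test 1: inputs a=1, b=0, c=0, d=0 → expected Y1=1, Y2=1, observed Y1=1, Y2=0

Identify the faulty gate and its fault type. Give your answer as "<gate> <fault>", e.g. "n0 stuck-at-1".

n7 stuck-at-0

Fault-free values for test 1 (a=1, b=0, c=0, d=0): n0=1, n1=1, n2=1, n3=1, n4=0, n5=1, n6=1, n7=1, giving Y1=1, Y2=1. Observed Y1=1, Y2=0.
Test 1: faults giving observed Y1=1, Y2=0 are {n7 stuck-at-0}.
Only n7 stuck-at-0 is consistent with every test.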